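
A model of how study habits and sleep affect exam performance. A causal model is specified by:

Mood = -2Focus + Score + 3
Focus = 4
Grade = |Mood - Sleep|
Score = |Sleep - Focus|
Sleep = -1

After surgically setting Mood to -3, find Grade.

Intervening sets Mood = -3 and removes its equation (Mood = -2Focus + Score + 3).
Grade = |Mood - Sleep|  [with Mood=-3, Sleep=-1]  = 2

2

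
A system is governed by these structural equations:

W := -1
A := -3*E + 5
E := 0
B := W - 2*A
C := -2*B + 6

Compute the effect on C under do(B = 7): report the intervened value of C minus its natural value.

-36

Intervening sets B = 7 and removes its equation (B := W - 2*A).
C = -2*B + 6  [with B=7]  = -8
Without intervention: A = -3*E + 5  [with E=0]  = 5; B = W - 2*A  [with W=-1, A=5]  = -11; C = -2*B + 6  [with B=-11]  = 28.
Change = -8 − 28 = -36.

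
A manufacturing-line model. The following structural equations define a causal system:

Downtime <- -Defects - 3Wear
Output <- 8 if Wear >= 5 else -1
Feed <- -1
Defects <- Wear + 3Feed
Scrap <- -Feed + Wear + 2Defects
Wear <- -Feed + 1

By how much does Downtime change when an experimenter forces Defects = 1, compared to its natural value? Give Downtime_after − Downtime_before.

The intervention breaks the incoming arrows to Defects: Defects <- Wear + 3Feed no longer applies, and Defects = 1.
Wear = -Feed + 1  [with Feed=-1]  = 2
Downtime = -Defects - 3Wear  [with Defects=1, Wear=2]  = -7
Without intervention: Wear = -Feed + 1  [with Feed=-1]  = 2; Defects = Wear + 3Feed  [with Wear=2, Feed=-1]  = -1; Downtime = -Defects - 3Wear  [with Defects=-1, Wear=2]  = -5.
Change = -7 − (-5) = -2.

-2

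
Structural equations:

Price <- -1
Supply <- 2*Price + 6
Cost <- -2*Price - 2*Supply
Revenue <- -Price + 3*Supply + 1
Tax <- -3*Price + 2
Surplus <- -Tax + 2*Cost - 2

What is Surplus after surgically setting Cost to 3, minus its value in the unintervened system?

The intervention breaks the incoming arrows to Cost: Cost <- -2*Price - 2*Supply no longer applies, and Cost = 3.
Tax = -3*Price + 2  [with Price=-1]  = 5
Surplus = -Tax + 2*Cost - 2  [with Tax=5, Cost=3]  = -1
Without intervention: Supply = 2*Price + 6  [with Price=-1]  = 4; Cost = -2*Price - 2*Supply  [with Price=-1, Supply=4]  = -6; Tax = -3*Price + 2  [with Price=-1]  = 5; Surplus = -Tax + 2*Cost - 2  [with Tax=5, Cost=-6]  = -19.
Change = -1 − (-19) = 18.

18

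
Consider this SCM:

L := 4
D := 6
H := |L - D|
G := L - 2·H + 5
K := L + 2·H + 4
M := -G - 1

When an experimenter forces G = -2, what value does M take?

1

Under do(G=-2), the mechanism G := L - 2·H + 5 is discarded; G is fixed at -2.
M = -G - 1  [with G=-2]  = 1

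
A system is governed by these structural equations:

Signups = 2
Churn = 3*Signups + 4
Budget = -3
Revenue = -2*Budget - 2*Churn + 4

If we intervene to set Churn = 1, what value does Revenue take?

8

The intervention breaks the incoming arrows to Churn: Churn = 3*Signups + 4 no longer applies, and Churn = 1.
Revenue = -2*Budget - 2*Churn + 4  [with Budget=-3, Churn=1]  = 8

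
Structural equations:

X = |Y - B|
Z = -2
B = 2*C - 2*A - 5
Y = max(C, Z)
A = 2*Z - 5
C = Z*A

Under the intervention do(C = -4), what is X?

7

The intervention breaks the incoming arrows to C: C = Z*A no longer applies, and C = -4.
A = 2*Z - 5  [with Z=-2]  = -9
B = 2*C - 2*A - 5  [with C=-4, A=-9]  = 5
Y = max(C, Z)  [with C=-4, Z=-2]  = -2
X = |Y - B|  [with Y=-2, B=5]  = 7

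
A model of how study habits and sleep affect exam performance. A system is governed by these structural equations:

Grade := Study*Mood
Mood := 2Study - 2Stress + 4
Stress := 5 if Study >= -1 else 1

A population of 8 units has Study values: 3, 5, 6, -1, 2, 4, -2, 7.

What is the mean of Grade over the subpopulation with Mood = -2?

0

E[Grade|Mood=-2] averages over only the 2 units with Mood=-2 (Study = 2, -2): Grade = -4, 4, mean 0.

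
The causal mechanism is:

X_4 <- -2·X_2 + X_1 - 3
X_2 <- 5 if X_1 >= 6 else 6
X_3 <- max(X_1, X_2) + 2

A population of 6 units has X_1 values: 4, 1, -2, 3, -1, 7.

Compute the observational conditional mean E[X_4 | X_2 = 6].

E[X_4|X_2=6] averages over only the 5 units with X_2=6 (X_1 = 4, 1, -2, 3, -1): X_4 = -11, -14, -17, -12, -16, mean -14.

-14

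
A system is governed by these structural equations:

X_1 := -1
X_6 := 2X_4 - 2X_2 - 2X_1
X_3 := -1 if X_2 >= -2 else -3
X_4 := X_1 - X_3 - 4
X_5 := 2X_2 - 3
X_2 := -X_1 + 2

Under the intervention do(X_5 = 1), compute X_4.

The intervention breaks the incoming arrows to X_5: X_5 := 2X_2 - 3 no longer applies, and X_5 = 1.
Since X_4 is not a descendant of the intervened variable, it is unaffected.
X_2 = -X_1 + 2  [with X_1=-1]  = 3
X_3 = -1 if X_2 >= -2 else -3  [with X_2=3]  = -1
X_4 = X_1 - X_3 - 4  [with X_1=-1, X_3=-1]  = -4

-4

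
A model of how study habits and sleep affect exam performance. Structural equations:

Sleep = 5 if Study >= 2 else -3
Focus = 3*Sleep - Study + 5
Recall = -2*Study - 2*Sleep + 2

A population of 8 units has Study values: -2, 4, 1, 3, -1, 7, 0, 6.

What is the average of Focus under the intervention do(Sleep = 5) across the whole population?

17.75

Every unit gets Sleep=5 under the intervention. Focus values become 22, 16, 19, 17, 21, 13, 20, 14; E[Focus|do(Sleep=5)] = 17.75.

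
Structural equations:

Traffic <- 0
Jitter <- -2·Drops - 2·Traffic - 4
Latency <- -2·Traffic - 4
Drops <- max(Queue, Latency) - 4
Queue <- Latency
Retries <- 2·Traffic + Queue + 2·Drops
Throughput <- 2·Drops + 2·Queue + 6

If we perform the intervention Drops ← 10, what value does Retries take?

Intervening sets Drops = 10 and removes its equation (Drops <- max(Queue, Latency) - 4).
Latency = -2·Traffic - 4  [with Traffic=0]  = -4
Queue = Latency  [with Latency=-4]  = -4
Retries = 2·Traffic + Queue + 2·Drops  [with Traffic=0, Queue=-4, Drops=10]  = 16

16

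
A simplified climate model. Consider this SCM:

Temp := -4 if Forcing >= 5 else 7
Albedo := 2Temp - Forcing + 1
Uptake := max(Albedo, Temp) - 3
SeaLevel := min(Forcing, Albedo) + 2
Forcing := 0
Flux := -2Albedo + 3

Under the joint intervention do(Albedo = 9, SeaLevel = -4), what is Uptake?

Setting Albedo = 9, SeaLevel = -4 by intervention discards those variables' equations.
Temp = -4 if Forcing >= 5 else 7  [with Forcing=0]  = 7
Uptake = max(Albedo, Temp) - 3  [with Albedo=9, Temp=7]  = 6

6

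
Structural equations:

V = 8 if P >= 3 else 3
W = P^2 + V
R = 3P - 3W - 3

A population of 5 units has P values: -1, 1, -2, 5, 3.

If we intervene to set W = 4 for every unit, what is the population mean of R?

do(W=4) breaks W's dependence on P. With W=4 fixed, R across the units is -18, -12, -21, 0, -6, mean -11.4.

-11.4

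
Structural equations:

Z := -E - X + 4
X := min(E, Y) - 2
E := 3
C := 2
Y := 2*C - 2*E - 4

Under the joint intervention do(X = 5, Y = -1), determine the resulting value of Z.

The joint intervention fixes X = 5, Y = -1, removing each variable's own equation.
Z = -E - X + 4  [with E=3, X=5]  = -4

-4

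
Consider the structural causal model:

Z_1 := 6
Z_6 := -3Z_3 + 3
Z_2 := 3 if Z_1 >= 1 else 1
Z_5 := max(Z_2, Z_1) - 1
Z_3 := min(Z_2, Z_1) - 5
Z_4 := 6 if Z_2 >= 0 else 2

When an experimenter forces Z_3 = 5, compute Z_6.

The intervention breaks the incoming arrows to Z_3: Z_3 := min(Z_2, Z_1) - 5 no longer applies, and Z_3 = 5.
Z_6 = -3Z_3 + 3  [with Z_3=5]  = -12

-12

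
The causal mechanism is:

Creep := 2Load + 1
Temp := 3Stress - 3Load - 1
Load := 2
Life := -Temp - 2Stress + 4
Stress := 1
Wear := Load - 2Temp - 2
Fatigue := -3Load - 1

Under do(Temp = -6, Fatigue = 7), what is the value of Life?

Under do(Temp = -6, Fatigue = 7), each intervened variable's structural equation is replaced by its fixed value.
Life = -Temp - 2Stress + 4  [with Temp=-6, Stress=1]  = 8

8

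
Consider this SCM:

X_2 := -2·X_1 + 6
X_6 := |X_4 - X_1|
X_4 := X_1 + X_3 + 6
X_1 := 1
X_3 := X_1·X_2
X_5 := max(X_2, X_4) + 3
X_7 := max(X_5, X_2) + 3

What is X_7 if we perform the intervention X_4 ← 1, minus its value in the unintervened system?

-7

The intervention breaks the incoming arrows to X_4: X_4 := X_1 + X_3 + 6 no longer applies, and X_4 = 1.
X_2 = -2·X_1 + 6  [with X_1=1]  = 4
X_5 = max(X_2, X_4) + 3  [with X_2=4, X_4=1]  = 7
X_7 = max(X_5, X_2) + 3  [with X_5=7, X_2=4]  = 10
Without intervention: X_2 = -2·X_1 + 6  [with X_1=1]  = 4; X_3 = X_1·X_2  [with X_1=1, X_2=4]  = 4; X_4 = X_1 + X_3 + 6  [with X_1=1, X_3=4]  = 11; X_5 = max(X_2, X_4) + 3  [with X_2=4, X_4=11]  = 14; X_7 = max(X_5, X_2) + 3  [with X_5=14, X_2=4]  = 17.
Change = 10 − 17 = -7.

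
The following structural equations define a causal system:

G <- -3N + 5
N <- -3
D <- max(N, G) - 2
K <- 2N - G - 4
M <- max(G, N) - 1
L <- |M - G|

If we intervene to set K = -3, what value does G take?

Under do(K=-3), the mechanism K <- 2N - G - 4 is discarded; K is fixed at -3.
Since G is not a descendant of the intervened variable, it is unaffected.
G = -3N + 5  [with N=-3]  = 14

14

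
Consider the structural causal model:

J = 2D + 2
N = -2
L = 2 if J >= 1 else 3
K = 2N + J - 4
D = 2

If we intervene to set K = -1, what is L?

2

The intervention breaks the incoming arrows to K: K = 2N + J - 4 no longer applies, and K = -1.
Since L is not a descendant of the intervened variable, it is unaffected.
J = 2D + 2  [with D=2]  = 6
L = 2 if J >= 1 else 3  [with J=6]  = 2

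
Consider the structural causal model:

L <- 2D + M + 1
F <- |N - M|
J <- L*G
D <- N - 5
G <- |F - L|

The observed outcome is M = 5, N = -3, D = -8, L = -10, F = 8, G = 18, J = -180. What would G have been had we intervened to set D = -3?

The intervention breaks the incoming arrows to D: D <- N - 5 no longer applies, and D = -3.
L = 2D + M + 1  [with D=-3, M=5]  = 0
F = |N - M|  [with N=-3, M=5]  = 8
G = |F - L|  [with F=8, L=0]  = 8

8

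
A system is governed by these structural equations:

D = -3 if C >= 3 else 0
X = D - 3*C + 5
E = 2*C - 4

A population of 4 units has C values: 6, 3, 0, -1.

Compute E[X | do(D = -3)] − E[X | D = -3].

do(D=-3) breaks D's dependence on C. With D=-3 fixed, X across the units is -16, -7, 2, 5, mean -4.
E[X|D=-3] averages over only the 2 units with D=-3 (C = 6, 3): X = -16, -7, mean -11.5.
Difference = -4 − (-11.5) = 7.5.

7.5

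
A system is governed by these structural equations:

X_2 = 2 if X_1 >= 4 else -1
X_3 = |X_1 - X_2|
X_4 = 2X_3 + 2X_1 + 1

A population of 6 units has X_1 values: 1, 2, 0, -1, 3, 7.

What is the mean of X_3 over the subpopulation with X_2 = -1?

E[X_3|X_2=-1] averages over only the 5 units with X_2=-1 (X_1 = 1, 2, 0, -1, 3): X_3 = 2, 3, 1, 0, 4, mean 2.

2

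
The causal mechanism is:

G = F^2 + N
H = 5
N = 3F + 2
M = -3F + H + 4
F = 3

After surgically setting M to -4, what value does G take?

20

Intervening sets M = -4 and removes its equation (M = -3F + H + 4).
No directed path runs from M to G, so G keeps its natural value.
N = 3F + 2  [with F=3]  = 11
G = F^2 + N  [with F=3, N=11]  = 20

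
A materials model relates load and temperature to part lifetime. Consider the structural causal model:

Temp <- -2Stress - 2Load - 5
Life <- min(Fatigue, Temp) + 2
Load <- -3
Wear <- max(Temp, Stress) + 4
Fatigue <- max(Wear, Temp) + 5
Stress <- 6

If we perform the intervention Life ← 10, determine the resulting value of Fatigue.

15

do(Life=10) replaces the equation Life <- min(Fatigue, Temp) + 2 with the constant Life = 10.
Since Fatigue is not a descendant of the intervened variable, it is unaffected.
Temp = -2Stress - 2Load - 5  [with Stress=6, Load=-3]  = -11
Wear = max(Temp, Stress) + 4  [with Temp=-11, Stress=6]  = 10
Fatigue = max(Wear, Temp) + 5  [with Wear=10, Temp=-11]  = 15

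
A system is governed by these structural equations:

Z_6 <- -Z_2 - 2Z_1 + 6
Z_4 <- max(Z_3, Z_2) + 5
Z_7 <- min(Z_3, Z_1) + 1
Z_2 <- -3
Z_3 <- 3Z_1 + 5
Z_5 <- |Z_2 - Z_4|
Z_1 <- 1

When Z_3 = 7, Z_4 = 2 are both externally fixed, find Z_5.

Setting Z_3 = 7, Z_4 = 2 by intervention discards those variables' equations.
Z_5 = |Z_2 - Z_4|  [with Z_2=-3, Z_4=2]  = 5

5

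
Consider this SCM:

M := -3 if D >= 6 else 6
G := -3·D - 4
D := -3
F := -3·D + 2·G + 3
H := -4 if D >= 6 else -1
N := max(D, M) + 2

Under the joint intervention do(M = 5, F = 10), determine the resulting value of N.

7

The joint intervention fixes M = 5, F = 10, removing each variable's own equation.
N = max(D, M) + 2  [with D=-3, M=5]  = 7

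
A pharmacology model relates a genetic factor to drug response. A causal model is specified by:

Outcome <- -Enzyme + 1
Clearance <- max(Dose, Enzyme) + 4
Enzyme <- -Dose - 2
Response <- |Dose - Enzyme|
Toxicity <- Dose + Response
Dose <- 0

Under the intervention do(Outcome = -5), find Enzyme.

-2

do(Outcome=-5) replaces the equation Outcome <- -Enzyme + 1 with the constant Outcome = -5.
Enzyme is not downstream of the intervention, so its value is determined by the original equations.
Enzyme = -Dose - 2  [with Dose=0]  = -2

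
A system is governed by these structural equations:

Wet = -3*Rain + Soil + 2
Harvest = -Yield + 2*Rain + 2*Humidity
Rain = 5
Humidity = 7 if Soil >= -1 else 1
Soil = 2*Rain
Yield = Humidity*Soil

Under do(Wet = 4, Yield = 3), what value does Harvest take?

21

Setting Wet = 4, Yield = 3 by intervention discards those variables' equations.
Soil = 2*Rain  [with Rain=5]  = 10
Humidity = 7 if Soil >= -1 else 1  [with Soil=10]  = 7
Harvest = -Yield + 2*Rain + 2*Humidity  [with Yield=3, Rain=5, Humidity=7]  = 21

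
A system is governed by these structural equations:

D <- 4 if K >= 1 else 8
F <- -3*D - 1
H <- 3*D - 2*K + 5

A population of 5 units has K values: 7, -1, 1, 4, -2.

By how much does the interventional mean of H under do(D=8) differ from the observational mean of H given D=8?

Every unit gets D=8 under the intervention. H values become 15, 31, 27, 21, 33; E[H|do(D=8)] = 25.4.
E[H|D=8] averages over only the 2 units with D=8 (K = -1, -2): H = 31, 33, mean 32.
Difference = 25.4 − 32 = -6.6.

-6.6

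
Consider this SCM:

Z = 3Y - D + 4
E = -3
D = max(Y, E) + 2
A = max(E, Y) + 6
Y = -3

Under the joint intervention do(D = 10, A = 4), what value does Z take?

-15

The joint intervention fixes D = 10, A = 4, removing each variable's own equation.
Z = 3Y - D + 4  [with Y=-3, D=10]  = -15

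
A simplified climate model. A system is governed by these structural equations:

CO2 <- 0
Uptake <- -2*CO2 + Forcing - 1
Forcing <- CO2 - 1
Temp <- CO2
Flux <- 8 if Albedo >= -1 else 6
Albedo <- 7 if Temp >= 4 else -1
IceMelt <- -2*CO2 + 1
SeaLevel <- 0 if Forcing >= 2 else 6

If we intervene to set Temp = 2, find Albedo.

do(Temp=2) replaces the equation Temp <- CO2 with the constant Temp = 2.
Albedo = 7 if Temp >= 4 else -1  [with Temp=2]  = -1

-1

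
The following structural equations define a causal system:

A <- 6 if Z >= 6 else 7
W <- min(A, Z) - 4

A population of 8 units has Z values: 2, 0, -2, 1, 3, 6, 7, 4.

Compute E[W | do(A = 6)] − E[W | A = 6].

-3.5

do(A=6) breaks A's dependence on Z. With A=6 fixed, W across the units is -2, -4, -6, -3, -1, 2, 2, 0, mean -1.5.
Observing A=6 restricts to units where A's equation naturally yields 6: Z ∈ {6, 7}. In that subpopulation W = 2, 2, mean 2.
Difference = -1.5 − 2 = -3.5.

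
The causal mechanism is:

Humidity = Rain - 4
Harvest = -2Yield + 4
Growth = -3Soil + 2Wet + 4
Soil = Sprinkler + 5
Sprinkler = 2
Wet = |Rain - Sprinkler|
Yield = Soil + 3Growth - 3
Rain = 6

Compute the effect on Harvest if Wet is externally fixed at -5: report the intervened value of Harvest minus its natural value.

do(Wet=-5) replaces the equation Wet = |Rain - Sprinkler| with the constant Wet = -5.
Soil = Sprinkler + 5  [with Sprinkler=2]  = 7
Growth = -3Soil + 2Wet + 4  [with Soil=7, Wet=-5]  = -27
Yield = Soil + 3Growth - 3  [with Soil=7, Growth=-27]  = -77
Harvest = -2Yield + 4  [with Yield=-77]  = 158
Without intervention: Soil = Sprinkler + 5  [with Sprinkler=2]  = 7; Wet = |Rain - Sprinkler|  [with Rain=6, Sprinkler=2]  = 4; Growth = -3Soil + 2Wet + 4  [with Soil=7, Wet=4]  = -9; Yield = Soil + 3Growth - 3  [with Soil=7, Growth=-9]  = -23; Harvest = -2Yield + 4  [with Yield=-23]  = 50.
Change = 158 − 50 = 108.

108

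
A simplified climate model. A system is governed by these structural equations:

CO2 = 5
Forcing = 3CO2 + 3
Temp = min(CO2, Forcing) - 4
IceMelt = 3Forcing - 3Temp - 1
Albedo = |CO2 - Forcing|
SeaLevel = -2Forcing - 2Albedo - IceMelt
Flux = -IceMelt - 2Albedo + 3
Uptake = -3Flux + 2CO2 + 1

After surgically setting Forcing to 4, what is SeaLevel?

Under do(Forcing=4), the mechanism Forcing = 3CO2 + 3 is discarded; Forcing is fixed at 4.
Temp = min(CO2, Forcing) - 4  [with CO2=5, Forcing=4]  = 0
IceMelt = 3Forcing - 3Temp - 1  [with Forcing=4, Temp=0]  = 11
Albedo = |CO2 - Forcing|  [with CO2=5, Forcing=4]  = 1
SeaLevel = -2Forcing - 2Albedo - IceMelt  [with Forcing=4, Albedo=1, IceMelt=11]  = -21

-21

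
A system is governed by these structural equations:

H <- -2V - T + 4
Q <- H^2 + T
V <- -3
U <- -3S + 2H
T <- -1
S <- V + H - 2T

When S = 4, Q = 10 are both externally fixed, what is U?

Setting S = 4, Q = 10 by intervention discards those variables' equations.
H = -2V - T + 4  [with V=-3, T=-1]  = 11
U = -3S + 2H  [with S=4, H=11]  = 10

10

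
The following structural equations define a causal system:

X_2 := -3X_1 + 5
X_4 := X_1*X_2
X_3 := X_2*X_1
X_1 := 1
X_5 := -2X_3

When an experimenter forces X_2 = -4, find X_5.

8

do(X_2=-4) replaces the equation X_2 := -3X_1 + 5 with the constant X_2 = -4.
X_3 = X_2*X_1  [with X_2=-4, X_1=1]  = -4
X_5 = -2X_3  [with X_3=-4]  = 8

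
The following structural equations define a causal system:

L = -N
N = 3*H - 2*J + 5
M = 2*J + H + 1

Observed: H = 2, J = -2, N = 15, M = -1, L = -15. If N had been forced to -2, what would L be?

2

do(N=-2) replaces the equation N = 3*H - 2*J + 5 with the constant N = -2.
L = -N  [with N=-2]  = 2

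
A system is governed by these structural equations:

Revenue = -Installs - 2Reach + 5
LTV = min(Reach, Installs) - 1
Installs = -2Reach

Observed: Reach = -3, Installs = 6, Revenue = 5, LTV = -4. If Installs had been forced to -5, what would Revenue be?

The intervention breaks the incoming arrows to Installs: Installs = -2Reach no longer applies, and Installs = -5.
Revenue = -Installs - 2Reach + 5  [with Installs=-5, Reach=-3]  = 16

16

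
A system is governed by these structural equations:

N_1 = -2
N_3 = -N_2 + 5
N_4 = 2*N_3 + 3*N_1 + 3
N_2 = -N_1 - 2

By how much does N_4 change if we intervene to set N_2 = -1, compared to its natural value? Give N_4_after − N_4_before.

Under do(N_2=-1), the mechanism N_2 = -N_1 - 2 is discarded; N_2 is fixed at -1.
N_3 = -N_2 + 5  [with N_2=-1]  = 6
N_4 = 2*N_3 + 3*N_1 + 3  [with N_3=6, N_1=-2]  = 9
Without intervention: N_2 = -N_1 - 2  [with N_1=-2]  = 0; N_3 = -N_2 + 5  [with N_2=0]  = 5; N_4 = 2*N_3 + 3*N_1 + 3  [with N_3=5, N_1=-2]  = 7.
Change = 9 − 7 = 2.

2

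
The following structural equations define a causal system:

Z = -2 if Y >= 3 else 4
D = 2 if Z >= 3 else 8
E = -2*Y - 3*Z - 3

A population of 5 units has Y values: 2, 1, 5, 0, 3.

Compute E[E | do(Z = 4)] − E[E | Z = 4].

The intervention sets Z=4 in all 5 units regardless of Y. Recomputing E per unit gives -19, -17, -25, -15, -21; average -19.4.
Observing Z=4 restricts to units where Z's equation naturally yields 4: Y ∈ {2, 1, 0}. In that subpopulation E = -19, -17, -15, mean -17.
Difference = -19.4 − (-17) = -2.4.

-2.4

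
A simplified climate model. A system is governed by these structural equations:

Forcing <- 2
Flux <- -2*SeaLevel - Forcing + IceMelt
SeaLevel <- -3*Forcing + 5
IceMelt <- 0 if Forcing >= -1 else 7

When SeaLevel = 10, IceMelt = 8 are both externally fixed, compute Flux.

The joint intervention fixes SeaLevel = 10, IceMelt = 8, removing each variable's own equation.
Flux = -2*SeaLevel - Forcing + IceMelt  [with SeaLevel=10, Forcing=2, IceMelt=8]  = -14

-14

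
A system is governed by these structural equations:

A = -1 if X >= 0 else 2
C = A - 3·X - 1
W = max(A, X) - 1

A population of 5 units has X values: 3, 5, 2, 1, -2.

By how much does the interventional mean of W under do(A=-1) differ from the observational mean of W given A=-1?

-0.75

Under do(A=-1), A's equation is replaced by A=-1 for every unit. Per-unit W: 2, 4, 1, 0, -2. Mean = 1.
E[W|A=-1] averages over only the 4 units with A=-1 (X = 3, 5, 2, 1): W = 2, 4, 1, 0, mean 1.75.
Difference = 1 − 1.75 = -0.75.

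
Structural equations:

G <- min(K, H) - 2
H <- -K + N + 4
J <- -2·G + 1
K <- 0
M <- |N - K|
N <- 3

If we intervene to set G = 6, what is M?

3

Intervening sets G = 6 and removes its equation (G <- min(K, H) - 2).
No directed path runs from G to M, so M keeps its natural value.
M = |N - K|  [with N=3, K=0]  = 3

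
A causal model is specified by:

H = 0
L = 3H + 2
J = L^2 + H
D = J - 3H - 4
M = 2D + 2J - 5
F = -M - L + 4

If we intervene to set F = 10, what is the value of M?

do(F=10) replaces the equation F = -M - L + 4 with the constant F = 10.
Since M is not a descendant of the intervened variable, it is unaffected.
L = 3H + 2  [with H=0]  = 2
J = L^2 + H  [with L=2, H=0]  = 4
D = J - 3H - 4  [with J=4, H=0]  = 0
M = 2D + 2J - 5  [with D=0, J=4]  = 3

3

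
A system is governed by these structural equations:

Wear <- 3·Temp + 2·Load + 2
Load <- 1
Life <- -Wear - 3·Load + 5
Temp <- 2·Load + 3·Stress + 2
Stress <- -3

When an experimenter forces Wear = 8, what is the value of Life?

Intervening sets Wear = 8 and removes its equation (Wear <- 3·Temp + 2·Load + 2).
Life = -Wear - 3·Load + 5  [with Wear=8, Load=1]  = -6

-6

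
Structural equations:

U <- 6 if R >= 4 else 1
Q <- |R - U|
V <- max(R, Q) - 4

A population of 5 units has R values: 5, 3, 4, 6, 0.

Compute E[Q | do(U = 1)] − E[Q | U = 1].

Under do(U=1), U's equation is replaced by U=1 for every unit. Per-unit Q: 4, 2, 3, 5, 1. Mean = 3.
E[Q|U=1] averages over only the 2 units with U=1 (R = 3, 0): Q = 2, 1, mean 1.5.
Difference = 3 − 1.5 = 1.5.

1.5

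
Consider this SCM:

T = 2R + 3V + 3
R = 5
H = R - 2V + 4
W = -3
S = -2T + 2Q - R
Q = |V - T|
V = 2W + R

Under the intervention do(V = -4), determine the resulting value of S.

The intervention breaks the incoming arrows to V: V = 2W + R no longer applies, and V = -4.
T = 2R + 3V + 3  [with R=5, V=-4]  = 1
Q = |V - T|  [with V=-4, T=1]  = 5
S = -2T + 2Q - R  [with T=1, Q=5, R=5]  = 3

3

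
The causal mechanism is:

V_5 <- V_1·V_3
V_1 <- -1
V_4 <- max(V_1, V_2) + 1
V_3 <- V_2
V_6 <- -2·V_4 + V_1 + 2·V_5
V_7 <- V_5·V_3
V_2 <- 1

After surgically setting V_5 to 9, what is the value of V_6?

The intervention breaks the incoming arrows to V_5: V_5 <- V_1·V_3 no longer applies, and V_5 = 9.
V_4 = max(V_1, V_2) + 1  [with V_1=-1, V_2=1]  = 2
V_6 = -2·V_4 + V_1 + 2·V_5  [with V_4=2, V_1=-1, V_5=9]  = 13

13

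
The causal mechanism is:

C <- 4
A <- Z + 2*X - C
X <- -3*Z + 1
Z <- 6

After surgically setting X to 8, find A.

The intervention breaks the incoming arrows to X: X <- -3*Z + 1 no longer applies, and X = 8.
A = Z + 2*X - C  [with Z=6, X=8, C=4]  = 18

18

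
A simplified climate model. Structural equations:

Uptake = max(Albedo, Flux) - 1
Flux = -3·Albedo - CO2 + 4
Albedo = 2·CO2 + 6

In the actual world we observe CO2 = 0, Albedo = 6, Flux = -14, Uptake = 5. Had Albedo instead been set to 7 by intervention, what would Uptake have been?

Under do(Albedo=7), the mechanism Albedo = 2·CO2 + 6 is discarded; Albedo is fixed at 7.
Flux = -3·Albedo - CO2 + 4  [with Albedo=7, CO2=0]  = -17
Uptake = max(Albedo, Flux) - 1  [with Albedo=7, Flux=-17]  = 6

6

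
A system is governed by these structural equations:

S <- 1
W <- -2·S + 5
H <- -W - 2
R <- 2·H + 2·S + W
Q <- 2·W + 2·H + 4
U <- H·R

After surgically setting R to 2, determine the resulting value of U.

Under do(R=2), the mechanism R <- 2·H + 2·S + W is discarded; R is fixed at 2.
W = -2·S + 5  [with S=1]  = 3
H = -W - 2  [with W=3]  = -5
U = H·R  [with H=-5, R=2]  = -10

-10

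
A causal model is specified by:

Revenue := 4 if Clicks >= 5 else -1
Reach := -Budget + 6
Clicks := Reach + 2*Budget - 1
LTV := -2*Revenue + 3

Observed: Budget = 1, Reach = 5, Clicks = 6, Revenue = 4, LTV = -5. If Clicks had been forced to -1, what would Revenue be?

The intervention breaks the incoming arrows to Clicks: Clicks := Reach + 2*Budget - 1 no longer applies, and Clicks = -1.
Revenue = 4 if Clicks >= 5 else -1  [with Clicks=-1]  = -1

-1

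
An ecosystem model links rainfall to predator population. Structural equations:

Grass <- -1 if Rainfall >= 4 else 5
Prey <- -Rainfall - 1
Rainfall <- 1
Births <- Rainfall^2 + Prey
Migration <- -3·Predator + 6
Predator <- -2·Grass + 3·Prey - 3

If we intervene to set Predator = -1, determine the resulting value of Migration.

Under do(Predator=-1), the mechanism Predator <- -2·Grass + 3·Prey - 3 is discarded; Predator is fixed at -1.
Migration = -3·Predator + 6  [with Predator=-1]  = 9

9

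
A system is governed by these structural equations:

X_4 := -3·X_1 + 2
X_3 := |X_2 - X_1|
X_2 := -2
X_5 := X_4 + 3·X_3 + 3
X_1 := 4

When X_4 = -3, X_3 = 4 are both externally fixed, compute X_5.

12

The joint intervention fixes X_4 = -3, X_3 = 4, removing each variable's own equation.
X_5 = X_4 + 3·X_3 + 3  [with X_4=-3, X_3=4]  = 12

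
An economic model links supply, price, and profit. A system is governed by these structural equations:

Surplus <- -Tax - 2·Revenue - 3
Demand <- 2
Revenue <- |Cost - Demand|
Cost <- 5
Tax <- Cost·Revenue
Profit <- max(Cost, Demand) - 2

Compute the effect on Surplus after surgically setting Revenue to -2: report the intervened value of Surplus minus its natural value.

35

The intervention breaks the incoming arrows to Revenue: Revenue <- |Cost - Demand| no longer applies, and Revenue = -2.
Tax = Cost·Revenue  [with Cost=5, Revenue=-2]  = -10
Surplus = -Tax - 2·Revenue - 3  [with Tax=-10, Revenue=-2]  = 11
Without intervention: Revenue = |Cost - Demand|  [with Cost=5, Demand=2]  = 3; Tax = Cost·Revenue  [with Cost=5, Revenue=3]  = 15; Surplus = -Tax - 2·Revenue - 3  [with Tax=15, Revenue=3]  = -24.
Change = 11 − (-24) = 35.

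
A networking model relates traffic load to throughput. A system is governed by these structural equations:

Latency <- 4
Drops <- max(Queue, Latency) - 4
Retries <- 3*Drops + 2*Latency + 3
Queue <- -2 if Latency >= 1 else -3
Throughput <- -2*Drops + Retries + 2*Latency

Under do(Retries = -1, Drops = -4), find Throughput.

The joint intervention fixes Retries = -1, Drops = -4, removing each variable's own equation.
Throughput = -2*Drops + Retries + 2*Latency  [with Drops=-4, Retries=-1, Latency=4]  = 15

15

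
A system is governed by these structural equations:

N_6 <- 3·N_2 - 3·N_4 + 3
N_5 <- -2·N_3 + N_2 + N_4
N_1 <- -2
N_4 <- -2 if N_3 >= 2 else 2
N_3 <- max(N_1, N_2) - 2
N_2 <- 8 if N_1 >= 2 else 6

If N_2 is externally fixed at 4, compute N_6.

21

Under do(N_2=4), the mechanism N_2 <- 8 if N_1 >= 2 else 6 is discarded; N_2 is fixed at 4.
N_3 = max(N_1, N_2) - 2  [with N_1=-2, N_2=4]  = 2
N_4 = -2 if N_3 >= 2 else 2  [with N_3=2]  = -2
N_6 = 3·N_2 - 3·N_4 + 3  [with N_2=4, N_4=-2]  = 21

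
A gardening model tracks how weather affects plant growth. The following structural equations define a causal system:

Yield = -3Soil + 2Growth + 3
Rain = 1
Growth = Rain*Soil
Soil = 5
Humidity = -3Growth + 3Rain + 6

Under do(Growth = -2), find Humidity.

The intervention breaks the incoming arrows to Growth: Growth = Rain*Soil no longer applies, and Growth = -2.
Humidity = -3Growth + 3Rain + 6  [with Growth=-2, Rain=1]  = 15

15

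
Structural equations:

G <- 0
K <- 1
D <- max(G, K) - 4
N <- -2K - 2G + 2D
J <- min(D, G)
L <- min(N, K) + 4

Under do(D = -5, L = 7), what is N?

-12

Setting D = -5, L = 7 by intervention discards those variables' equations.
N = -2K - 2G + 2D  [with K=1, G=0, D=-5]  = -12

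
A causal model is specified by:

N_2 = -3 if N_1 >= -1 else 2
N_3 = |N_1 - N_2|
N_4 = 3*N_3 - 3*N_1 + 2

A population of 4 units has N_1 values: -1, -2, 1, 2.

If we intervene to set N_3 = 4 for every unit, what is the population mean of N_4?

Under do(N_3=4), N_3's equation is replaced by N_3=4 for every unit. Per-unit N_4: 17, 20, 11, 8. Mean = 14.

14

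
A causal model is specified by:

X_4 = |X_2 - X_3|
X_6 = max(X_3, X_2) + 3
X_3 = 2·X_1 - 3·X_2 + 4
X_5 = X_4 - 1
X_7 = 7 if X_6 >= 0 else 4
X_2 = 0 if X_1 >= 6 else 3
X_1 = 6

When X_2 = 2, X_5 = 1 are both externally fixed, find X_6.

Setting X_2 = 2, X_5 = 1 by intervention discards those variables' equations.
X_3 = 2·X_1 - 3·X_2 + 4  [with X_1=6, X_2=2]  = 10
X_6 = max(X_3, X_2) + 3  [with X_3=10, X_2=2]  = 13

13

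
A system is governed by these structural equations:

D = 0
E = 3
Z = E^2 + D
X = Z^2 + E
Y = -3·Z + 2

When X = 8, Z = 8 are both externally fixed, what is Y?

-22

The joint intervention fixes X = 8, Z = 8, removing each variable's own equation.
Y = -3·Z + 2  [with Z=8]  = -22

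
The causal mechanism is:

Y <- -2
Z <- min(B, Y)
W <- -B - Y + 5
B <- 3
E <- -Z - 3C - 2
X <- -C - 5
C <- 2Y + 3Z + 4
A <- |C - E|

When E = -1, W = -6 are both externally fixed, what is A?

5

Under do(E = -1, W = -6), each intervened variable's structural equation is replaced by its fixed value.
Z = min(B, Y)  [with B=3, Y=-2]  = -2
C = 2Y + 3Z + 4  [with Y=-2, Z=-2]  = -6
A = |C - E|  [with C=-6, E=-1]  = 5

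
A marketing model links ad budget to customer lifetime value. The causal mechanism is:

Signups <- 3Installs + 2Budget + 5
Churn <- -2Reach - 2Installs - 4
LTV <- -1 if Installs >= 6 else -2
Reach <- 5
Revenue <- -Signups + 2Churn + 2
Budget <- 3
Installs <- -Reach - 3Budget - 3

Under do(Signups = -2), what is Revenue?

Under do(Signups=-2), the mechanism Signups <- 3Installs + 2Budget + 5 is discarded; Signups is fixed at -2.
Installs = -Reach - 3Budget - 3  [with Reach=5, Budget=3]  = -17
Churn = -2Reach - 2Installs - 4  [with Reach=5, Installs=-17]  = 20
Revenue = -Signups + 2Churn + 2  [with Signups=-2, Churn=20]  = 44

44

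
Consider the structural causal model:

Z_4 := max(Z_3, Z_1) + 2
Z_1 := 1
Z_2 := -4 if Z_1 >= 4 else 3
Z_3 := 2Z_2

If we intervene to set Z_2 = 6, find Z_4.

14

Under do(Z_2=6), the mechanism Z_2 := -4 if Z_1 >= 4 else 3 is discarded; Z_2 is fixed at 6.
Z_3 = 2Z_2  [with Z_2=6]  = 12
Z_4 = max(Z_3, Z_1) + 2  [with Z_3=12, Z_1=1]  = 14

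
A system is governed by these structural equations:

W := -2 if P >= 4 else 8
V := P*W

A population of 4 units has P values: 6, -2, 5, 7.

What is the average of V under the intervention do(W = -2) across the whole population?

-8

Every unit gets W=-2 under the intervention. V values become -12, 4, -10, -14; E[V|do(W=-2)] = -8.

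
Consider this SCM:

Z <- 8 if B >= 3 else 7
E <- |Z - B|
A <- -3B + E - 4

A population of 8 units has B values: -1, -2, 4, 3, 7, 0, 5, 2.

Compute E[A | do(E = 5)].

-5.75

do(E=5) breaks E's dependence on B. With E=5 fixed, A across the units is 4, 7, -11, -8, -20, 1, -14, -5, mean -5.75.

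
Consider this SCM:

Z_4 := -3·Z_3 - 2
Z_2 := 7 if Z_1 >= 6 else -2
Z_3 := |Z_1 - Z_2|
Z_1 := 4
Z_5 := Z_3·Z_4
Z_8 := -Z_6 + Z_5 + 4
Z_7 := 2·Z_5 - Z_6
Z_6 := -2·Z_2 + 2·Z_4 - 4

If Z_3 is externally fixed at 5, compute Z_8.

The intervention breaks the incoming arrows to Z_3: Z_3 := |Z_1 - Z_2| no longer applies, and Z_3 = 5.
Z_2 = 7 if Z_1 >= 6 else -2  [with Z_1=4]  = -2
Z_4 = -3·Z_3 - 2  [with Z_3=5]  = -17
Z_5 = Z_3·Z_4  [with Z_3=5, Z_4=-17]  = -85
Z_6 = -2·Z_2 + 2·Z_4 - 4  [with Z_2=-2, Z_4=-17]  = -34
Z_8 = -Z_6 + Z_5 + 4  [with Z_6=-34, Z_5=-85]  = -47

-47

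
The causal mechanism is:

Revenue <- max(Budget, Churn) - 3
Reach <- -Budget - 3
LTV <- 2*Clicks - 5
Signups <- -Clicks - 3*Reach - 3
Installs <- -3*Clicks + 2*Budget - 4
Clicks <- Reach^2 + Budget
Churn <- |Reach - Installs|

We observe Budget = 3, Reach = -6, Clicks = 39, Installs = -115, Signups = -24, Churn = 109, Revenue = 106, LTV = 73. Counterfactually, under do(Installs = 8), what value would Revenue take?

The intervention breaks the incoming arrows to Installs: Installs <- -3*Clicks + 2*Budget - 4 no longer applies, and Installs = 8.
Reach = -Budget - 3  [with Budget=3]  = -6
Churn = |Reach - Installs|  [with Reach=-6, Installs=8]  = 14
Revenue = max(Budget, Churn) - 3  [with Budget=3, Churn=14]  = 11

11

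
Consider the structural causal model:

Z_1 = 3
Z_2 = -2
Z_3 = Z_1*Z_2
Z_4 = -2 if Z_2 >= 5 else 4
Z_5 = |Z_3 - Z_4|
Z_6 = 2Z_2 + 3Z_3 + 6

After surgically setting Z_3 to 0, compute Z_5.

do(Z_3=0) replaces the equation Z_3 = Z_1*Z_2 with the constant Z_3 = 0.
Z_4 = -2 if Z_2 >= 5 else 4  [with Z_2=-2]  = 4
Z_5 = |Z_3 - Z_4|  [with Z_3=0, Z_4=4]  = 4

4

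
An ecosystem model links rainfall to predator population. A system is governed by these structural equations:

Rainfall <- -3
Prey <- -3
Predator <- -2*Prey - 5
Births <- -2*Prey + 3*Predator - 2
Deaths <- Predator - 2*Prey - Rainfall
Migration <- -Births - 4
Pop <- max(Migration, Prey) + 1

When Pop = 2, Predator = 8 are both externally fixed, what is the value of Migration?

Setting Pop = 2, Predator = 8 by intervention discards those variables' equations.
Births = -2*Prey + 3*Predator - 2  [with Prey=-3, Predator=8]  = 28
Migration = -Births - 4  [with Births=28]  = -32

-32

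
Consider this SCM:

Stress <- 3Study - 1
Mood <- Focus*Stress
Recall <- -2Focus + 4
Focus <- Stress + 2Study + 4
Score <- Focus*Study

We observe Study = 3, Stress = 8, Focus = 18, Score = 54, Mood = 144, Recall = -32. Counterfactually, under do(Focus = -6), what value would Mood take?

do(Focus=-6) replaces the equation Focus <- Stress + 2Study + 4 with the constant Focus = -6.
Stress = 3Study - 1  [with Study=3]  = 8
Mood = Focus*Stress  [with Focus=-6, Stress=8]  = -48

-48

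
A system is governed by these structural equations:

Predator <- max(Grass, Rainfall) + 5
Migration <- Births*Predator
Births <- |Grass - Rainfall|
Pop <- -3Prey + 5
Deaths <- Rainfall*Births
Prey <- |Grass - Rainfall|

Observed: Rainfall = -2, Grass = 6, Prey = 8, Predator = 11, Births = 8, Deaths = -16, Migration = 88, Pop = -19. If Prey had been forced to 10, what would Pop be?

The intervention breaks the incoming arrows to Prey: Prey <- |Grass - Rainfall| no longer applies, and Prey = 10.
Pop = -3Prey + 5  [with Prey=10]  = -25

-25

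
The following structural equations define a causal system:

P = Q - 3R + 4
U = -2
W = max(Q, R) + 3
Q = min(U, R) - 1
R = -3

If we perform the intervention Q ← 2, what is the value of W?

5

The intervention breaks the incoming arrows to Q: Q = min(U, R) - 1 no longer applies, and Q = 2.
W = max(Q, R) + 3  [with Q=2, R=-3]  = 5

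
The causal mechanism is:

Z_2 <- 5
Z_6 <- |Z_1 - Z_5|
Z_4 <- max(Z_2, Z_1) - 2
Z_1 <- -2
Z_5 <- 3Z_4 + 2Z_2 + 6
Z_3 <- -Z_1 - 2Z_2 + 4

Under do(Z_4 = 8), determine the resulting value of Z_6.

Under do(Z_4=8), the mechanism Z_4 <- max(Z_2, Z_1) - 2 is discarded; Z_4 is fixed at 8.
Z_5 = 3Z_4 + 2Z_2 + 6  [with Z_4=8, Z_2=5]  = 40
Z_6 = |Z_1 - Z_5|  [with Z_1=-2, Z_5=40]  = 42

42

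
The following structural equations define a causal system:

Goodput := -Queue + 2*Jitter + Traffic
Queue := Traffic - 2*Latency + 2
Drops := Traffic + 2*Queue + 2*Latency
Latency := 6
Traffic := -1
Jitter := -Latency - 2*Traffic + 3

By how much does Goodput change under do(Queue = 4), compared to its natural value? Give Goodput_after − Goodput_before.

The intervention breaks the incoming arrows to Queue: Queue := Traffic - 2*Latency + 2 no longer applies, and Queue = 4.
Jitter = -Latency - 2*Traffic + 3  [with Latency=6, Traffic=-1]  = -1
Goodput = -Queue + 2*Jitter + Traffic  [with Queue=4, Jitter=-1, Traffic=-1]  = -7
Without intervention: Queue = Traffic - 2*Latency + 2  [with Traffic=-1, Latency=6]  = -11; Jitter = -Latency - 2*Traffic + 3  [with Latency=6, Traffic=-1]  = -1; Goodput = -Queue + 2*Jitter + Traffic  [with Queue=-11, Jitter=-1, Traffic=-1]  = 8.
Change = -7 − 8 = -15.

-15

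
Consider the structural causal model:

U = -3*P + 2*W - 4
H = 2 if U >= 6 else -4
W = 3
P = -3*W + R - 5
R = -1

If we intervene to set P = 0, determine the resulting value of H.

do(P=0) replaces the equation P = -3*W + R - 5 with the constant P = 0.
U = -3*P + 2*W - 4  [with P=0, W=3]  = 2
H = 2 if U >= 6 else -4  [with U=2]  = -4

-4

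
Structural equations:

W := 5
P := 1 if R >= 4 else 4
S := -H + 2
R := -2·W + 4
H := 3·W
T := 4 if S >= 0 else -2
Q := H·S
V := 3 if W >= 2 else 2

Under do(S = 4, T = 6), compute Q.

60

Setting S = 4, T = 6 by intervention discards those variables' equations.
H = 3·W  [with W=5]  = 15
Q = H·S  [with H=15, S=4]  = 60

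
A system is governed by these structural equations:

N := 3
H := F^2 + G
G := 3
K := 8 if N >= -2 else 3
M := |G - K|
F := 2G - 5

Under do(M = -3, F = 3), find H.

Setting M = -3, F = 3 by intervention discards those variables' equations.
H = F^2 + G  [with F=3, G=3]  = 12

12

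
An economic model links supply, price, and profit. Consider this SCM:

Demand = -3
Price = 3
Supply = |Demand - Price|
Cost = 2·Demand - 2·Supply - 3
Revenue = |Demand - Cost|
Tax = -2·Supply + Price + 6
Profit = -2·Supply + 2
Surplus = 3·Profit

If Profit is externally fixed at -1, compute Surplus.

do(Profit=-1) replaces the equation Profit = -2·Supply + 2 with the constant Profit = -1.
Surplus = 3·Profit  [with Profit=-1]  = -3

-3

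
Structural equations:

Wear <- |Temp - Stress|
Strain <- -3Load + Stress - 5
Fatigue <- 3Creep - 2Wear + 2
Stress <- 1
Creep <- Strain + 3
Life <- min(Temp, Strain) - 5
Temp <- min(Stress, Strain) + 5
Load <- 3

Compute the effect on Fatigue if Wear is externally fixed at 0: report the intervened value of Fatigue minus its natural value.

Intervening sets Wear = 0 and removes its equation (Wear <- |Temp - Stress|).
Strain = -3Load + Stress - 5  [with Load=3, Stress=1]  = -13
Creep = Strain + 3  [with Strain=-13]  = -10
Fatigue = 3Creep - 2Wear + 2  [with Creep=-10, Wear=0]  = -28
Without intervention: Strain = -3Load + Stress - 5  [with Load=3, Stress=1]  = -13; Temp = min(Stress, Strain) + 5  [with Stress=1, Strain=-13]  = -8; Creep = Strain + 3  [with Strain=-13]  = -10; Wear = |Temp - Stress|  [with Temp=-8, Stress=1]  = 9; Fatigue = 3Creep - 2Wear + 2  [with Creep=-10, Wear=9]  = -46.
Change = -28 − (-46) = 18.

18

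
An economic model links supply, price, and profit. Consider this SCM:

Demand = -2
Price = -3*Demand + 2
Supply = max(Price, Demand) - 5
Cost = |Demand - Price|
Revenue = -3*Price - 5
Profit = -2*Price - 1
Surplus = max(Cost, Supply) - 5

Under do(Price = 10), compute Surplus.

7

Under do(Price=10), the mechanism Price = -3*Demand + 2 is discarded; Price is fixed at 10.
Supply = max(Price, Demand) - 5  [with Price=10, Demand=-2]  = 5
Cost = |Demand - Price|  [with Demand=-2, Price=10]  = 12
Surplus = max(Cost, Supply) - 5  [with Cost=12, Supply=5]  = 7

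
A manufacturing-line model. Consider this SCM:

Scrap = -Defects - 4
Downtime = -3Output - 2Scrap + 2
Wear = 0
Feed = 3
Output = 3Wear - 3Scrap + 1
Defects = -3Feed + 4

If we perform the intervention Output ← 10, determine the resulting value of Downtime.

-30

The intervention breaks the incoming arrows to Output: Output = 3Wear - 3Scrap + 1 no longer applies, and Output = 10.
Defects = -3Feed + 4  [with Feed=3]  = -5
Scrap = -Defects - 4  [with Defects=-5]  = 1
Downtime = -3Output - 2Scrap + 2  [with Output=10, Scrap=1]  = -30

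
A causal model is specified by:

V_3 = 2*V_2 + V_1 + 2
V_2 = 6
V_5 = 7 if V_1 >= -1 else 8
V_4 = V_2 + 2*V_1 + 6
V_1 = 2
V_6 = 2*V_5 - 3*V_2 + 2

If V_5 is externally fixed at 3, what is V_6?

-10

The intervention breaks the incoming arrows to V_5: V_5 = 7 if V_1 >= -1 else 8 no longer applies, and V_5 = 3.
V_6 = 2*V_5 - 3*V_2 + 2  [with V_5=3, V_2=6]  = -10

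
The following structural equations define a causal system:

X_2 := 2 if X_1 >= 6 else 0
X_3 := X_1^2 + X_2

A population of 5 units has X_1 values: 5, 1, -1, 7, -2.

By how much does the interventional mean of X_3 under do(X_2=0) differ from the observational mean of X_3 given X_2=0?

8.25

Under do(X_2=0), X_2's equation is replaced by X_2=0 for every unit. Per-unit X_3: 25, 1, 1, 49, 4. Mean = 16.
E[X_3|X_2=0] averages over only the 4 units with X_2=0 (X_1 = 5, 1, -1, -2): X_3 = 25, 1, 1, 4, mean 7.75.
Difference = 16 − 7.75 = 8.25.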